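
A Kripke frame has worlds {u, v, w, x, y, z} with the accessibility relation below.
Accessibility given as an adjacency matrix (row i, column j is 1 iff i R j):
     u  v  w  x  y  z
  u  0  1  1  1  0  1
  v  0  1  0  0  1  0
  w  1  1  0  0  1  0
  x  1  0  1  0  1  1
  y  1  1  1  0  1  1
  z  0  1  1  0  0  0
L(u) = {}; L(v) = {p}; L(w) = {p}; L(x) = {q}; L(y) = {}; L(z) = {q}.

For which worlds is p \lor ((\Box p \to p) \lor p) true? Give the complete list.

Let φ = p \lor ((\Box p \to p) \lor p). Evaluate φ at each world:
  u (successors {v, w, x, z}): φ is true.
  v (successors {v, y}): φ is true.
  w (successors {u, v, y}): φ is true.
  x (successors {u, w, y, z}): φ is true.
  y (successors {u, v, w, y, z}): φ is true.
  z (successors {v, w}): φ is false.
For instance, at w:
  At w: p is true, (\Box p \to p) \lor p is true, so p \lor ((\Box p \to p) \lor p) is true.
    At w: \Box p \to p is true, p is true, so (\Box p \to p) \lor p is true.
      At w: \Box p is false, p is true, so \Box p \to p is true.
Satisfying worlds: {u, v, w, x, y}

u, v, w, x, y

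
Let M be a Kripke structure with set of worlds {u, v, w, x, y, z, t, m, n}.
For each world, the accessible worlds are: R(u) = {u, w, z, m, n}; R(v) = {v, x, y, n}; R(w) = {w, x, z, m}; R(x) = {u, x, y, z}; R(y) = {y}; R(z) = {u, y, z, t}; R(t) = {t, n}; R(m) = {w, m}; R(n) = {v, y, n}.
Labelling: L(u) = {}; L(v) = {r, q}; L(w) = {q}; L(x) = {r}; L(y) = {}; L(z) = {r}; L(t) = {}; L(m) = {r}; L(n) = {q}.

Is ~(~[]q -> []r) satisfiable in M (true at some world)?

Yes

Recall that []ψ holds at a world iff ψ holds at every accessible world, and <>ψ holds iff ψ holds at some accessible world.
Let φ = ~(~[]q -> []r). Evaluate φ at each world:
  u (successors {u, w, z, m, n}): φ is true.
  v (successors {v, x, y, n}): φ is true.
  w (successors {w, x, z, m}): φ is true.
  x (successors {u, x, y, z}): φ is true.
  y (successors {y}): φ is true.
  z (successors {u, y, z, t}): φ is true.
  t (successors {t, n}): φ is true.
  m (successors {w, m}): φ is true.
  n (successors {v, y, n}): φ is true.
Detail at u (witness):
  At u: ~[]q -> []r is false, so ~(~[]q -> []r) is true.
    At u: ~[]q is true, []r is false, so ~[]q -> []r is false.
      At u: []q is false, so ~[]q is true.
      At u: []r requires r at every successor {u, w, z, m, n}.
        r fails at u, so []r is false at u.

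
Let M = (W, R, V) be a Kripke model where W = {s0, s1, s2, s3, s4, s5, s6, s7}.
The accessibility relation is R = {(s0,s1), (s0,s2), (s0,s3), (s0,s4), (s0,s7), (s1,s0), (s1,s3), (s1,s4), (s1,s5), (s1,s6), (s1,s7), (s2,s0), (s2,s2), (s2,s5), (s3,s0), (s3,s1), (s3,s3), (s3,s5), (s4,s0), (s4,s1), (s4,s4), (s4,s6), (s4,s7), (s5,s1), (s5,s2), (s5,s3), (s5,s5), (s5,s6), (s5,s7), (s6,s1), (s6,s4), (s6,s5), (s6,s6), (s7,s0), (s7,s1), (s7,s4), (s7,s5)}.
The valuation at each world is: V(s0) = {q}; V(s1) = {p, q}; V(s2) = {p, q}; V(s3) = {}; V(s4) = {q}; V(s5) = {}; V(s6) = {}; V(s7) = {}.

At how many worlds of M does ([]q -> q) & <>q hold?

Let φ = ([]q -> q) & <>q. Evaluate φ at each world:
  s0 (successors {s1, s2, s3, s4, s7}): φ is true.
  s1 (successors {s0, s3, s4, s5, s6, s7}): φ is true.
  s2 (successors {s0, s2, s5}): φ is true.
  s3 (successors {s0, s1, s3, s5}): φ is true.
  s4 (successors {s0, s1, s4, s6, s7}): φ is true.
  s5 (successors {s1, s2, s3, s5, s6, s7}): φ is true.
  s6 (successors {s1, s4, s5, s6}): φ is true.
  s7 (successors {s0, s1, s4, s5}): φ is true.
For instance, at s3:
  At s3: []q -> q is true, <>q is true, so ([]q -> q) & <>q is true.
    At s3: []q is false, q is false, so []q -> q is true.
      At s3: []q requires q at every successor {s0, s1, s3, s5}.
        q fails at s3, so []q is false at s3.
    At s3: <>q requires q at some successor in {s0, s1, s3, s5}.
      q holds at s0, so <>q is true at s3.
Satisfying worlds: {s0, s1, s2, s3, s4, s5, s6, s7}

8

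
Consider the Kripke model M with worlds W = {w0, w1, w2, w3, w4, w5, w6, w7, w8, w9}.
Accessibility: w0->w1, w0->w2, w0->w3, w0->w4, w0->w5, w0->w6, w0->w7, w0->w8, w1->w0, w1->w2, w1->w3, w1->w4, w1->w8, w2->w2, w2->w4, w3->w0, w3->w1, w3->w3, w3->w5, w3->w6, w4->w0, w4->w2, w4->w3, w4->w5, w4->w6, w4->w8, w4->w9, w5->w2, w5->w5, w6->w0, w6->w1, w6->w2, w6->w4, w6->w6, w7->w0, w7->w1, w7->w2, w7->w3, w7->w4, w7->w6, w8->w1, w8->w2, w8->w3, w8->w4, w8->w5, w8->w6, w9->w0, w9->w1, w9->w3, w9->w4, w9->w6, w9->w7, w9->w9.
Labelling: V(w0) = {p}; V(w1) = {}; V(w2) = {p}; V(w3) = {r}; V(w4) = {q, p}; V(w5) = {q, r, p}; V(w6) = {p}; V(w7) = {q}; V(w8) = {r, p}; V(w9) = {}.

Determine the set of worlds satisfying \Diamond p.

w0, w1, w2, w3, w4, w5, w6, w7, w8, w9

Let φ = \Diamond p. Evaluate φ at each world:
  w0 (successors {w1, w2, w3, w4, w5, w6, w7, w8}): φ is true.
  w1 (successors {w0, w2, w3, w4, w8}): φ is true.
  w2 (successors {w2, w4}): φ is true.
  w3 (successors {w0, w1, w3, w5, w6}): φ is true.
  w4 (successors {w0, w2, w3, w5, w6, w8, w9}): φ is true.
  w5 (successors {w2, w5}): φ is true.
  w6 (successors {w0, w1, w2, w4, w6}): φ is true.
  w7 (successors {w0, w1, w2, w3, w4, w6}): φ is true.
  w8 (successors {w1, w2, w3, w4, w5, w6}): φ is true.
  w9 (successors {w0, w1, w3, w4, w6, w7, w9}): φ is true.
For instance, at w1:
  At w1: \Diamond p requires p at some successor in {w0, w2, w3, w4, w8}.
    p holds at w0, so \Diamond p is true at w1.
Satisfying worlds: {w0, w1, w2, w3, w4, w5, w6, w7, w8, w9}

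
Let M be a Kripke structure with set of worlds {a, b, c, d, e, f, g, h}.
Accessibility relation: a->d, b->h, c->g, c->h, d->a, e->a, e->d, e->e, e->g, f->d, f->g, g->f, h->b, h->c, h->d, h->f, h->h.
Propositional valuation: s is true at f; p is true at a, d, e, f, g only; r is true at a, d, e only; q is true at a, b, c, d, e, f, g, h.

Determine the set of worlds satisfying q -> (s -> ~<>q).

a, b, c, d, e, g, h

Let φ = q -> (s -> ~<>q). Evaluate φ at each world:
  a (successors {d}): φ is true.
  b (successors {h}): φ is true.
  c (successors {g, h}): φ is true.
  d (successors {a}): φ is true.
  e (successors {a, d, e, g}): φ is true.
  f (successors {d, g}): φ is false.
  g (successors {f}): φ is true.
  h (successors {b, c, d, f, h}): φ is true.
For instance, at c:
  At c: q is true, s -> ~<>q is true, so q -> (s -> ~<>q) is true.
    At c: s is false, ~<>q is false, so s -> ~<>q is true.
      At c: <>q is true, so ~<>q is false.
Satisfying worlds: {a, b, c, d, e, g, h}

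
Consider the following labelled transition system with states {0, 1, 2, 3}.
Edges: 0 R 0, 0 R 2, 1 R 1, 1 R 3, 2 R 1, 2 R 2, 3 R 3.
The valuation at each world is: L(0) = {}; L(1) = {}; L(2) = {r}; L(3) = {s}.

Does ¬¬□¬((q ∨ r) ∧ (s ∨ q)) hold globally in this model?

Yes

Recall that □ψ holds at a world iff ψ holds at every accessible world, and ◇ψ holds iff ψ holds at some accessible world.
Let φ = ¬¬□¬((q ∨ r) ∧ (s ∨ q)). Evaluate φ at each world:
  0 (successors {0, 2}): φ is true.
  1 (successors {1, 3}): φ is true.
  2 (successors {1, 2}): φ is true.
  3 (successors {3}): φ is true.
For instance, at 2:
  At 2: ¬□¬((q ∨ r) ∧ (s ∨ q)) is false, so ¬¬□¬((q ∨ r) ∧ (s ∨ q)) is true.
    At 2: □¬((q ∨ r) ∧ (s ∨ q)) is true, so ¬□¬((q ∨ r) ∧ (s ∨ q)) is false.
      At 2: □¬((q ∨ r) ∧ (s ∨ q)) requires ¬((q ∨ r) ∧ (s ∨ q)) at every successor {1, 2}.
        At 1: ¬((q ∨ r) ∧ (s ∨ q)) is true.
        At 2: ¬((q ∨ r) ∧ (s ∨ q)) is true.
      So □¬((q ∨ r) ∧ (s ∨ q)) is true at 2.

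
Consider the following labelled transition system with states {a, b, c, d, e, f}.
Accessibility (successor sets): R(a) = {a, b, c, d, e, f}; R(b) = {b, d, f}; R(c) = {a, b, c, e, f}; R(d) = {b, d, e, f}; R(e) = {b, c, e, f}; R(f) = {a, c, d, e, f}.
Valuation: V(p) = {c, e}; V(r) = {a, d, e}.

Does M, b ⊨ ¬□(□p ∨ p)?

Yes

At b: □(□p ∨ p) is false, so ¬□(□p ∨ p) is true.
  At b: □(□p ∨ p) requires □p ∨ p at every successor {b, d, f}.
    □p ∨ p fails at b, so □(□p ∨ p) is false at b.
      At b: □p is false, p is false, so □p ∨ p is false.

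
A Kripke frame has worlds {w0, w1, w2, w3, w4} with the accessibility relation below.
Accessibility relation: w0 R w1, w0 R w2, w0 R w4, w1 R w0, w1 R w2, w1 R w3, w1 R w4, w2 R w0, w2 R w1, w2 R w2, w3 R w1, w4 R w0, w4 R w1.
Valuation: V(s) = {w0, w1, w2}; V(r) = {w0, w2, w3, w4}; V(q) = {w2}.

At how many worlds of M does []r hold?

Let φ = []r. Evaluate φ at each world:
  w0 (successors {w1, w2, w4}): φ is false.
  w1 (successors {w0, w2, w3, w4}): φ is true.
  w2 (successors {w0, w1, w2}): φ is false.
  w3 (successors {w1}): φ is false.
  w4 (successors {w0, w1}): φ is false.
For instance, at w1:
  At w1: []r requires r at every successor {w0, w2, w3, w4}.
    At w0: r is true.
    At w2: r is true.
    At w3: r is true.
    At w4: r is true.
  So []r is true at w1.
Satisfying worlds: {w1}

1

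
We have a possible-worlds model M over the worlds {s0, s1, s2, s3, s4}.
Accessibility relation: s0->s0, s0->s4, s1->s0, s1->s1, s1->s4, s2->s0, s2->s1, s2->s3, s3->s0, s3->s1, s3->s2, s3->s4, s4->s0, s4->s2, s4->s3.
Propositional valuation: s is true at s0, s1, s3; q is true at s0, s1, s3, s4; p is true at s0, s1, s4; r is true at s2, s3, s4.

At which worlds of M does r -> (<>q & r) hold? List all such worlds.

s0, s1, s2, s3, s4

Let φ = r -> (<>q & r). Evaluate φ at each world:
  s0 (successors {s0, s4}): φ is true.
  s1 (successors {s0, s1, s4}): φ is true.
  s2 (successors {s0, s1, s3}): φ is true.
  s3 (successors {s0, s1, s2, s4}): φ is true.
  s4 (successors {s0, s2, s3}): φ is true.
For instance, at s3:
  At s3: r is true, <>q & r is true, so r -> (<>q & r) is true.
    At s3: <>q is true, r is true, so <>q & r is true.
      At s3: <>q requires q at some successor in {s0, s1, s2, s4}.
        q holds at s0, so <>q is true at s3.
Satisfying worlds: {s0, s1, s2, s3, s4}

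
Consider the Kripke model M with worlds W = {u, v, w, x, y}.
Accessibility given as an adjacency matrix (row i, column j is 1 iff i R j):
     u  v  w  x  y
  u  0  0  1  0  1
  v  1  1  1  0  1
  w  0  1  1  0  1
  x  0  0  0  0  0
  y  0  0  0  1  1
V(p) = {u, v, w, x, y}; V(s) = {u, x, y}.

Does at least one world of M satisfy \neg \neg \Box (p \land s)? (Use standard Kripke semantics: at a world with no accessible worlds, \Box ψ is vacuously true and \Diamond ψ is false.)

Yes

Recall that \Box ψ holds at a world iff ψ holds at every accessible world, and \Diamond ψ holds iff ψ holds at some accessible world.
Let φ = \neg \neg \Box (p \land s). Evaluate φ at each world:
  u (successors {w, y}): φ is false.
  v (successors {u, v, w, y}): φ is false.
  w (successors {v, w, y}): φ is false.
  x (successors ∅): φ is true.
  y (successors {x, y}): φ is true.
Detail at x (witness):
  At x: \neg \Box (p \land s) is false, so \neg \neg \Box (p \land s) is true.
    At x: \Box (p \land s) is true, so \neg \Box (p \land s) is false.
      At x: no accessible worlds, so \Box (p \land s) holds vacuously.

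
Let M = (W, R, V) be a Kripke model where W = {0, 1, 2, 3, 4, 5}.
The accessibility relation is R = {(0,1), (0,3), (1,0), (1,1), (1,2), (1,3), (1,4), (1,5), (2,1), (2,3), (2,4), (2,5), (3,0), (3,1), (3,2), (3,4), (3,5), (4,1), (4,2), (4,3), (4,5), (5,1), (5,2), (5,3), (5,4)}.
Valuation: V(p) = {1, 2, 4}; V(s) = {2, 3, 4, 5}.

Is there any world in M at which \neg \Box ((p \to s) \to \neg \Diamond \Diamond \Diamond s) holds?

Recall that \Box ψ holds at a world iff ψ holds at every accessible world, and \Diamond ψ holds iff ψ holds at some accessible world.
Let φ = \neg \Box ((p \to s) \to \neg \Diamond \Diamond \Diamond s). Evaluate φ at each world:
  0 (successors {1, 3}): φ is true.
  1 (successors {0, 1, 2, 3, 4, 5}): φ is true.
  2 (successors {1, 3, 4, 5}): φ is true.
  3 (successors {0, 1, 2, 4, 5}): φ is true.
  4 (successors {1, 2, 3, 5}): φ is true.
  5 (successors {1, 2, 3, 4}): φ is true.
Detail at 0 (witness):
  At 0: \Box ((p \to s) \to \neg \Diamond \Diamond \Diamond s) is false, so \neg \Box ((p \to s) \to \neg \Diamond \Diamond \Diamond s) is true.
    At 0: \Box ((p \to s) \to \neg \Diamond \Diamond \Diamond s) requires (p \to s) \to \neg \Diamond \Diamond \Diamond s at every successor {1, 3}.
      (p \to s) \to \neg \Diamond \Diamond \Diamond s fails at 3, so \Box ((p \to s) \to \neg \Diamond \Diamond \Diamond s) is false at 0.

Yes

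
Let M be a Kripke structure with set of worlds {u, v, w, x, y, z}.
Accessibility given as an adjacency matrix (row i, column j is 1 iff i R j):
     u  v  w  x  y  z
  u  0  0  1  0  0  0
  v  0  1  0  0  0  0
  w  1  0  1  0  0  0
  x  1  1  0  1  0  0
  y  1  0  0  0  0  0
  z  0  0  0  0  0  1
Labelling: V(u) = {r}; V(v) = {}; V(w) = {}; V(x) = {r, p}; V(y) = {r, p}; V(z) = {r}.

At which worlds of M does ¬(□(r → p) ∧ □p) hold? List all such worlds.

u, v, w, x, y, z

Let φ = ¬(□(r → p) ∧ □p). Evaluate φ at each world:
  u (successors {w}): φ is true.
  v (successors {v}): φ is true.
  w (successors {u, w}): φ is true.
  x (successors {u, v, x}): φ is true.
  y (successors {u}): φ is true.
  z (successors {z}): φ is true.
For instance, at v:
  At v: □(r → p) ∧ □p is false, so ¬(□(r → p) ∧ □p) is true.
    At v: □(r → p) is true, □p is false, so □(r → p) ∧ □p is false.
      At v: □(r → p) requires r → p at every successor {v}.
        At v: r → p is true.
      So □(r → p) is true at v.
      At v: □p requires p at every successor {v}.
        p fails at v, so □p is false at v.
Satisfying worlds: {u, v, w, x, y, z}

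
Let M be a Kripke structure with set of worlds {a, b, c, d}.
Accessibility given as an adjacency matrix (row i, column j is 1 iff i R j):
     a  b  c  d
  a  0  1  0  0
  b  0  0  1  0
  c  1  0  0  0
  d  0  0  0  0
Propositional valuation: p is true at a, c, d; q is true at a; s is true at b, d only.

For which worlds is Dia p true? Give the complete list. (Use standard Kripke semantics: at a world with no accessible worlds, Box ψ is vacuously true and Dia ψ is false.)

b, c

Let φ = Dia p. Evaluate φ at each world:
  a (successors {b}): φ is false.
  b (successors {c}): φ is true.
  c (successors {a}): φ is true.
  d (successors ∅): φ is false.
For instance, at c:
  At c: Dia p requires p at some successor in {a}.
    p holds at a, so Dia p is true at c.
Satisfying worlds: {b, c}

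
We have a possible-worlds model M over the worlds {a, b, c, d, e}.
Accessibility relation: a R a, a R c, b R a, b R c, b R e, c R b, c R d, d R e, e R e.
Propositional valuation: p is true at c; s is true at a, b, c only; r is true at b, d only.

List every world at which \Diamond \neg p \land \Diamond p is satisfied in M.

Let φ = \Diamond \neg p \land \Diamond p. Evaluate φ at each world:
  a (successors {a, c}): φ is true.
  b (successors {a, c, e}): φ is true.
  c (successors {b, d}): φ is false.
  d (successors {e}): φ is false.
  e (successors {e}): φ is false.
For instance, at a:
  At a: \Diamond \neg p is true, \Diamond p is true, so \Diamond \neg p \land \Diamond p is true.
    At a: \Diamond \neg p requires \neg p at some successor in {a, c}.
      \neg p holds at a, so \Diamond \neg p is true at a.
    At a: \Diamond p requires p at some successor in {a, c}.
      p holds at c, so \Diamond p is true at a.
Satisfying worlds: {a, b}

a, b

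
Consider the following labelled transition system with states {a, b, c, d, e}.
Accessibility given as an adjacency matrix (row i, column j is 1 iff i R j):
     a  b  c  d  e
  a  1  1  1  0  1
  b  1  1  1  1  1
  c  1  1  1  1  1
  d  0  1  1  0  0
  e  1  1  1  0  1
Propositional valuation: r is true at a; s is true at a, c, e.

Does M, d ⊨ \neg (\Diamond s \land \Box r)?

At d: \Diamond s \land \Box r is false, so \neg (\Diamond s \land \Box r) is true.
  At d: \Diamond s is true, \Box r is false, so \Diamond s \land \Box r is false.
    At d: \Diamond s requires s at some successor in {b, c}.
      s holds at c, so \Diamond s is true at d.
    At d: \Box r requires r at every successor {b, c}.
      r fails at b, so \Box r is false at d.

Yes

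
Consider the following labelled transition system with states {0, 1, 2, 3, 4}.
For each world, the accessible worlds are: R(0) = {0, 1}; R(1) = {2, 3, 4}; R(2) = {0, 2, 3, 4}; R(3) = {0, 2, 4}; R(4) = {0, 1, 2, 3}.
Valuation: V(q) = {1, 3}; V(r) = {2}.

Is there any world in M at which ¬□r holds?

Recall that □ψ holds at a world iff ψ holds at every accessible world, and ◇ψ holds iff ψ holds at some accessible world.
Let φ = ¬□r. Evaluate φ at each world:
  0 (successors {0, 1}): φ is true.
  1 (successors {2, 3, 4}): φ is true.
  2 (successors {0, 2, 3, 4}): φ is true.
  3 (successors {0, 2, 4}): φ is true.
  4 (successors {0, 1, 2, 3}): φ is true.
Detail at 0 (witness):
  At 0: □r is false, so ¬□r is true.
    At 0: □r requires r at every successor {0, 1}.
      r fails at 0, so □r is false at 0.

Yes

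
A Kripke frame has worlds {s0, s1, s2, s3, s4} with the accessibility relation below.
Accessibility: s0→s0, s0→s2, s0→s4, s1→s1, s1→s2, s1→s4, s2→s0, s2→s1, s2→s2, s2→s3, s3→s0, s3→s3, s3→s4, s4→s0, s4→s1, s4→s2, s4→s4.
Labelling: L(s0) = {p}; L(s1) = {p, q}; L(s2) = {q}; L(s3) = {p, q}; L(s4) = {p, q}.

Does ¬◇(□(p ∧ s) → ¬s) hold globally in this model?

No

Let φ = ¬◇(□(p ∧ s) → ¬s). Evaluate φ at each world:
  s0 (successors {s0, s2, s4}): φ is false.
  s1 (successors {s1, s2, s4}): φ is false.
  s2 (successors {s0, s1, s2, s3}): φ is false.
  s3 (successors {s0, s3, s4}): φ is false.
  s4 (successors {s0, s1, s2, s4}): φ is false.
Detail at s0 (counterexample):
  At s0: ◇(□(p ∧ s) → ¬s) is true, so ¬◇(□(p ∧ s) → ¬s) is false.
    At s0: ◇(□(p ∧ s) → ¬s) requires □(p ∧ s) → ¬s at some successor in {s0, s2, s4}.
      □(p ∧ s) → ¬s holds at s0, so ◇(□(p ∧ s) → ¬s) is true at s0.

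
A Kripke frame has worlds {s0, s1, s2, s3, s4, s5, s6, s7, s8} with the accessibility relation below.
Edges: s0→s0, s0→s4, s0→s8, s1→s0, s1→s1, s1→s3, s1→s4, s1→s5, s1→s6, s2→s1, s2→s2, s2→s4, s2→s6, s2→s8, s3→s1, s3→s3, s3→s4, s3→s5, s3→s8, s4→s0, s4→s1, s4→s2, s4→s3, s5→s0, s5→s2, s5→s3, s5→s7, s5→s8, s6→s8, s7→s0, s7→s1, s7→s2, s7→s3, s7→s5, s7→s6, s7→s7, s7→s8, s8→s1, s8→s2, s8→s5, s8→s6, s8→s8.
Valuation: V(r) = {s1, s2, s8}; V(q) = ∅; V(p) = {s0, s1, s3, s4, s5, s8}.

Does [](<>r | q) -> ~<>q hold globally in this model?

Recall that []ψ holds at a world iff ψ holds at every accessible world, and <>ψ holds iff ψ holds at some accessible world.
Let φ = [](<>r | q) -> ~<>q. Evaluate φ at each world:
  s0 (successors {s0, s4, s8}): φ is true.
  s1 (successors {s0, s1, s3, s4, s5, s6}): φ is true.
  s2 (successors {s1, s2, s4, s6, s8}): φ is true.
  s3 (successors {s1, s3, s4, s5, s8}): φ is true.
  s4 (successors {s0, s1, s2, s3}): φ is true.
  s5 (successors {s0, s2, s3, s7, s8}): φ is true.
  s6 (successors {s8}): φ is true.
  s7 (successors {s0, s1, s2, s3, s5, s6, s7, s8}): φ is true.
  s8 (successors {s1, s2, s5, s6, s8}): φ is true.
For instance, at s4:
  At s4: [](<>r | q) is true, ~<>q is true, so [](<>r | q) -> ~<>q is true.
    At s4: [](<>r | q) requires <>r | q at every successor {s0, s1, s2, s3}.
      At s0: <>r | q is true.
      At s1: <>r | q is true.
      At s2: <>r | q is true.
      At s3: <>r | q is true.
    So [](<>r | q) is true at s4.
    At s4: <>q is false, so ~<>q is true.
      At s4: <>q requires q at some successor in {s0, s1, s2, s3}.
        At s0: q is false.
        At s1: q is false.
        At s2: q is false.
        At s3: q is false.
      So <>q is false at s4.

Yes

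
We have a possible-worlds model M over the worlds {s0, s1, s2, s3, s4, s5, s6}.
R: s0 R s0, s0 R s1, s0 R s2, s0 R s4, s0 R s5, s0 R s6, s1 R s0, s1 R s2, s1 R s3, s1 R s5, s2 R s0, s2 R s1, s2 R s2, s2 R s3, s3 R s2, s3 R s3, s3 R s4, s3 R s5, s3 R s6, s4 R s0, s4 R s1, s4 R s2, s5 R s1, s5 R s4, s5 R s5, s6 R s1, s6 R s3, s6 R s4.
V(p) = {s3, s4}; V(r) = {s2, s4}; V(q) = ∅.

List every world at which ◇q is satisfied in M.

Let φ = ◇q. Evaluate φ at each world:
  s0 (successors {s0, s1, s2, s4, s5, s6}): φ is false.
  s1 (successors {s0, s2, s3, s5}): φ is false.
  s2 (successors {s0, s1, s2, s3}): φ is false.
  s3 (successors {s2, s3, s4, s5, s6}): φ is false.
  s4 (successors {s0, s1, s2}): φ is false.
  s5 (successors {s1, s4, s5}): φ is false.
  s6 (successors {s1, s3, s4}): φ is false.
For instance, at s4:
  At s4: ◇q requires q at some successor in {s0, s1, s2}.
    At s0: q is false.
    At s1: q is false.
    At s2: q is false.
  So ◇q is false at s4.
Satisfying worlds: none.

none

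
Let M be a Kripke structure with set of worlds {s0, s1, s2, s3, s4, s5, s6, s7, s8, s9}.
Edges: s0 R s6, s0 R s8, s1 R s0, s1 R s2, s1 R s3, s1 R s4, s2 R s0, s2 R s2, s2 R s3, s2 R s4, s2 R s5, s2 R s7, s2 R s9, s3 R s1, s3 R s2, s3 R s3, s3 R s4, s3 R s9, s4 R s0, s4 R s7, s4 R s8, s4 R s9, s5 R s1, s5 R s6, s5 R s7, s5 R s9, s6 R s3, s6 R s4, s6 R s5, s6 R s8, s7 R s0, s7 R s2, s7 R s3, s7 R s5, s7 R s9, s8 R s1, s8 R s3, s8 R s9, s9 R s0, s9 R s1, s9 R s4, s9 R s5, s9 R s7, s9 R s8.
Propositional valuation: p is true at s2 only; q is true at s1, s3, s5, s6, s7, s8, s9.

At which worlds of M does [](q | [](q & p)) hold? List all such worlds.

s0, s5, s8

Recall that []ψ holds at a world iff ψ holds at every accessible world, and <>ψ holds iff ψ holds at some accessible world.
Let φ = [](q | [](q & p)). Evaluate φ at each world:
  s0 (successors {s6, s8}): φ is true.
  s1 (successors {s0, s2, s3, s4}): φ is false.
  s2 (successors {s0, s2, s3, s4, s5, s7, s9}): φ is false.
  s3 (successors {s1, s2, s3, s4, s9}): φ is false.
  s4 (successors {s0, s7, s8, s9}): φ is false.
  s5 (successors {s1, s6, s7, s9}): φ is true.
  s6 (successors {s3, s4, s5, s8}): φ is false.
  s7 (successors {s0, s2, s3, s5, s9}): φ is false.
  s8 (successors {s1, s3, s9}): φ is true.
  s9 (successors {s0, s1, s4, s5, s7, s8}): φ is false.
For instance, at s5:
  At s5: [](q | [](q & p)) requires q | [](q & p) at every successor {s1, s6, s7, s9}.
    At s1: q | [](q & p) is true.
    At s6: q | [](q & p) is true.
    At s7: q | [](q & p) is true.
    At s9: q | [](q & p) is true.
  So [](q | [](q & p)) is true at s5.
Satisfying worlds: {s0, s5, s8}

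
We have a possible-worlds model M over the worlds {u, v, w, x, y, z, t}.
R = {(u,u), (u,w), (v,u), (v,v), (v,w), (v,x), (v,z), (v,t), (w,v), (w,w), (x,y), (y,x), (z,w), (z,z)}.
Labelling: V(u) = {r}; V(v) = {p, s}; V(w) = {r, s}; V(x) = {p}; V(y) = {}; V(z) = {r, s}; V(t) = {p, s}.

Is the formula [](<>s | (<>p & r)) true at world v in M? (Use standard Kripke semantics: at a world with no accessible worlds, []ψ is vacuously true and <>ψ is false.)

At v: [](<>s | (<>p & r)) requires <>s | (<>p & r) at every successor {u, v, w, x, z, t}.
  <>s | (<>p & r) fails at x, so [](<>s | (<>p & r)) is false at v.
    At x: <>s is false, <>p & r is false, so <>s | (<>p & r) is false.
      At x: <>s requires s at some successor in {y}.
        At y: s is false.
      So <>s is false at x.
      At x: <>p is false, r is false, so <>p & r is false.

No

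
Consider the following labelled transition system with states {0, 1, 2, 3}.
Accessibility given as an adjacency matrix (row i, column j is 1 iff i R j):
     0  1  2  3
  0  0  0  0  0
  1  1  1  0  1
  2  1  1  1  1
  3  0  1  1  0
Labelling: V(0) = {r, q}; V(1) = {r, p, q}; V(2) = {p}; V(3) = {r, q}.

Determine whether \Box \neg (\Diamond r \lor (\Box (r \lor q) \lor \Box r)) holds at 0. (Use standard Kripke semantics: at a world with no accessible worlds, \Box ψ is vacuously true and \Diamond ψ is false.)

Yes

At 0: no accessible worlds, so \Box \neg (\Diamond r \lor (\Box (r \lor q) \lor \Box r)) holds vacuously.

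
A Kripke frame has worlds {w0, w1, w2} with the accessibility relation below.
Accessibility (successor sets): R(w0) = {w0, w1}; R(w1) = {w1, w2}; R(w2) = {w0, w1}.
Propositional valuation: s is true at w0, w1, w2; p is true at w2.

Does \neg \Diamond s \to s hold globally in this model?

Yes

Recall that \Diamond ψ holds at a world iff ψ holds at some accessible world.
Let φ = \neg \Diamond s \to s. Evaluate φ at each world:
  w0 (successors {w0, w1}): φ is true.
  w1 (successors {w1, w2}): φ is true.
  w2 (successors {w0, w1}): φ is true.
For instance, at w2:
  At w2: \neg \Diamond s is false, s is true, so \neg \Diamond s \to s is true.
    At w2: \Diamond s is true, so \neg \Diamond s is false.
      At w2: \Diamond s requires s at some successor in {w0, w1}.
        s holds at w0, so \Diamond s is true at w2.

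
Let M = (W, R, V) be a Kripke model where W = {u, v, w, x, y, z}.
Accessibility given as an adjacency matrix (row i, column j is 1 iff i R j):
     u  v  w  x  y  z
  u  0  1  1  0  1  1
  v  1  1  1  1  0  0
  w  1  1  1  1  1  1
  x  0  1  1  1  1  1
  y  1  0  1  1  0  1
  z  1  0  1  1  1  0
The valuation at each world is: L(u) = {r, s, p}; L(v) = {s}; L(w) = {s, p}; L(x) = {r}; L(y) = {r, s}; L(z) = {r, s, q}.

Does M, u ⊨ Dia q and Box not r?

No

Recall that Box ψ holds at a world iff ψ holds at every accessible world, and Dia ψ holds iff ψ holds at some accessible world.
At u: Dia q is true, Box not r is false, so Dia q and Box not r is false.
  At u: Dia q requires q at some successor in {v, w, y, z}.
    q holds at z, so Dia q is true at u.
  At u: Box not r requires not r at every successor {v, w, y, z}.
    not r fails at y, so Box not r is false at u.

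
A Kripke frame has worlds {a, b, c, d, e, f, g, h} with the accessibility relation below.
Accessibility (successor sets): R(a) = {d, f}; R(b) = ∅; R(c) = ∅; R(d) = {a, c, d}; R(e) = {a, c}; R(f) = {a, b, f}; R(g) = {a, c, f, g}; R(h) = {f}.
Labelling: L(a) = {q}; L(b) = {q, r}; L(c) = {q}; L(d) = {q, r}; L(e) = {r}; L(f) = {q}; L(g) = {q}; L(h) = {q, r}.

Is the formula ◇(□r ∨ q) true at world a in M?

At a: ◇(□r ∨ q) requires □r ∨ q at some successor in {d, f}.
  □r ∨ q holds at d, so ◇(□r ∨ q) is true at a.
    At d: □r is false, q is true, so □r ∨ q is true.
      At d: □r requires r at every successor {a, c, d}.
        r fails at a, so □r is false at d.

Yes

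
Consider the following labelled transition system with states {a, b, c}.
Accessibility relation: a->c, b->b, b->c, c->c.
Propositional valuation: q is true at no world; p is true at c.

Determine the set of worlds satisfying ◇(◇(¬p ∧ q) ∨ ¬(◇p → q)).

a, b, c

Let φ = ◇(◇(¬p ∧ q) ∨ ¬(◇p → q)). Evaluate φ at each world:
  a (successors {c}): φ is true.
  b (successors {b, c}): φ is true.
  c (successors {c}): φ is true.
For instance, at a:
  At a: ◇(◇(¬p ∧ q) ∨ ¬(◇p → q)) requires ◇(¬p ∧ q) ∨ ¬(◇p → q) at some successor in {c}.
    ◇(¬p ∧ q) ∨ ¬(◇p → q) holds at c, so ◇(◇(¬p ∧ q) ∨ ¬(◇p → q)) is true at a.
      At c: ◇(¬p ∧ q) is false, ¬(◇p → q) is true, so ◇(¬p ∧ q) ∨ ¬(◇p → q) is true.
Satisfying worlds: {a, b, c}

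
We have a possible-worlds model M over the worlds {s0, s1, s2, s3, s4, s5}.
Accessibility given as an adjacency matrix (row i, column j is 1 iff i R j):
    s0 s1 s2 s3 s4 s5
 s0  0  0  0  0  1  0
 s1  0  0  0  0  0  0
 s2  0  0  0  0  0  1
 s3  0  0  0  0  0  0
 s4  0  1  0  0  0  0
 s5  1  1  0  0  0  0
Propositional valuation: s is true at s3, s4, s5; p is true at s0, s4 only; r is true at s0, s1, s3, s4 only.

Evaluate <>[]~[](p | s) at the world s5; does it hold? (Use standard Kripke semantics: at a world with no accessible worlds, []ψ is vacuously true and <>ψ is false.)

Recall that []ψ holds at a world iff ψ holds at every accessible world, and <>ψ holds iff ψ holds at some accessible world.
At s5: <>[]~[](p | s) requires []~[](p | s) at some successor in {s0, s1}.
  []~[](p | s) holds at s0, so <>[]~[](p | s) is true at s5.
    At s0: []~[](p | s) requires ~[](p | s) at every successor {s4}.
      At s4: ~[](p | s) is true.
    So []~[](p | s) is true at s0.

Yes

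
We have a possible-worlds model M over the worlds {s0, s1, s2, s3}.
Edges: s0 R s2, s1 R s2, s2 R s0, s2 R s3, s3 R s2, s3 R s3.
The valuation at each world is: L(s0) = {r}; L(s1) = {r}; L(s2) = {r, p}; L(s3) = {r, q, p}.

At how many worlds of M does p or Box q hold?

Let φ = p or Box q. Evaluate φ at each world:
  s0 (successors {s2}): φ is false.
  s1 (successors {s2}): φ is false.
  s2 (successors {s0, s3}): φ is true.
  s3 (successors {s2, s3}): φ is true.
For instance, at s1:
  At s1: p is false, Box q is false, so p or Box q is false.
    At s1: Box q requires q at every successor {s2}.
      q fails at s2, so Box q is false at s1.
Satisfying worlds: {s2, s3}

2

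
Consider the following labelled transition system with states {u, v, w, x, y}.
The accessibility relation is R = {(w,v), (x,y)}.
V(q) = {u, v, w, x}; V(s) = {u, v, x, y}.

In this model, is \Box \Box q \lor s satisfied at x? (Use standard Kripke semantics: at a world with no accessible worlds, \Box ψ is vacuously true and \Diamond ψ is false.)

Yes

At x: \Box \Box q is true, s is true, so \Box \Box q \lor s is true.
  At x: \Box \Box q requires \Box q at every successor {y}.
      At y: no accessible worlds, so \Box q holds vacuously.
  So \Box \Box q is true at x.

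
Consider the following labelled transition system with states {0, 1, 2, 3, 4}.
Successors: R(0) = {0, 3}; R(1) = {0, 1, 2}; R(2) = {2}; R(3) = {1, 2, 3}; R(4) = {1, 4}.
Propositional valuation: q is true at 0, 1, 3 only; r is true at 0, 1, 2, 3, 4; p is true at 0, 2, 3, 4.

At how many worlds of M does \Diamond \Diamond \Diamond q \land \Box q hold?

Let φ = \Diamond \Diamond \Diamond q \land \Box q. Evaluate φ at each world:
  0 (successors {0, 3}): φ is true.
  1 (successors {0, 1, 2}): φ is false.
  2 (successors {2}): φ is false.
  3 (successors {1, 2, 3}): φ is false.
  4 (successors {1, 4}): φ is false.
For instance, at 2:
  At 2: \Diamond \Diamond \Diamond q is false, \Box q is false, so \Diamond \Diamond \Diamond q \land \Box q is false.
    At 2: \Diamond \Diamond \Diamond q requires \Diamond \Diamond q at some successor in {2}.
      At 2: \Diamond \Diamond q is false.
    So \Diamond \Diamond \Diamond q is false at 2.
    At 2: \Box q requires q at every successor {2}.
      q fails at 2, so \Box q is false at 2.
Satisfying worlds: {0}

1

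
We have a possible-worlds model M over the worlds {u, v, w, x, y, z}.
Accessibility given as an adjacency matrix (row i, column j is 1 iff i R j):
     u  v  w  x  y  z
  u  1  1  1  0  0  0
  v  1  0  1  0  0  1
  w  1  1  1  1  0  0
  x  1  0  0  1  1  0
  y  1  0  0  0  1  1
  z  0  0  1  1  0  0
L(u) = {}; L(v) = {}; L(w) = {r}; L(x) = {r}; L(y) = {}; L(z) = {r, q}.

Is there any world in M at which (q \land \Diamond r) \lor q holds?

Let φ = (q \land \Diamond r) \lor q. Evaluate φ at each world:
  u (successors {u, v, w}): φ is false.
  v (successors {u, w, z}): φ is false.
  w (successors {u, v, w, x}): φ is false.
  x (successors {u, x, y}): φ is false.
  y (successors {u, y, z}): φ is false.
  z (successors {w, x}): φ is true.
Detail at z (witness):
  At z: q \land \Diamond r is true, q is true, so (q \land \Diamond r) \lor q is true.
    At z: q is true, \Diamond r is true, so q \land \Diamond r is true.
      At z: \Diamond r requires r at some successor in {w, x}.
        r holds at w, so \Diamond r is true at z.

Yes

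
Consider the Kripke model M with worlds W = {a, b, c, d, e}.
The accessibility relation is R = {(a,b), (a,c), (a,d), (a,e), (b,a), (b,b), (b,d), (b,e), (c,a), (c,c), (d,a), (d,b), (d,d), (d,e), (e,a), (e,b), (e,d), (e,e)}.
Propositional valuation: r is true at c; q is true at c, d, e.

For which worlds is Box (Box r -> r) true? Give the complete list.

a, b, c, d, e

Let φ = Box (Box r -> r). Evaluate φ at each world:
  a (successors {b, c, d, e}): φ is true.
  b (successors {a, b, d, e}): φ is true.
  c (successors {a, c}): φ is true.
  d (successors {a, b, d, e}): φ is true.
  e (successors {a, b, d, e}): φ is true.
For instance, at a:
  At a: Box (Box r -> r) requires Box r -> r at every successor {b, c, d, e}.
    At b: Box r -> r is true.
    At c: Box r -> r is true.
    At d: Box r -> r is true.
    At e: Box r -> r is true.
  So Box (Box r -> r) is true at a.
Satisfying worlds: {a, b, c, d, e}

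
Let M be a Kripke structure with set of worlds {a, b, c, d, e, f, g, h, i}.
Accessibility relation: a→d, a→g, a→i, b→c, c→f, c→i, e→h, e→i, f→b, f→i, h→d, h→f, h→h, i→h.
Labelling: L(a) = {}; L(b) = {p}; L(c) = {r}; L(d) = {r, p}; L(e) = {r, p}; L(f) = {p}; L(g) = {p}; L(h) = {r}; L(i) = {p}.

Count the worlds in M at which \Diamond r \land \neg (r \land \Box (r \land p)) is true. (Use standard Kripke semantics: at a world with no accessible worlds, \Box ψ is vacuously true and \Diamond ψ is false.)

5

Let φ = \Diamond r \land \neg (r \land \Box (r \land p)). Evaluate φ at each world:
  a (successors {d, g, i}): φ is true.
  b (successors {c}): φ is true.
  c (successors {f, i}): φ is false.
  d (successors ∅): φ is false.
  e (successors {h, i}): φ is true.
  f (successors {b, i}): φ is false.
  g (successors ∅): φ is false.
  h (successors {d, f, h}): φ is true.
  i (successors {h}): φ is true.
For instance, at i:
  At i: \Diamond r is true, \neg (r \land \Box (r \land p)) is true, so \Diamond r \land \neg (r \land \Box (r \land p)) is true.
    At i: \Diamond r requires r at some successor in {h}.
      r holds at h, so \Diamond r is true at i.
    At i: r \land \Box (r \land p) is false, so \neg (r \land \Box (r \land p)) is true.
      At i: r is false, \Box (r \land p) is false, so r \land \Box (r \land p) is false.
Satisfying worlds: {a, b, e, h, i}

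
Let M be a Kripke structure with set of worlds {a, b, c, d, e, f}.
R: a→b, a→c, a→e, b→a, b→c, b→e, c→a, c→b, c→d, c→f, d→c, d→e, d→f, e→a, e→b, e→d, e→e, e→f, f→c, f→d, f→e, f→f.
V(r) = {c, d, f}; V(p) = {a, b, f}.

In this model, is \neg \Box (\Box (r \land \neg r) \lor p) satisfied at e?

Recall that \Box ψ holds at a world iff ψ holds at every accessible world, and \Diamond ψ holds iff ψ holds at some accessible world.
At e: \Box (\Box (r \land \neg r) \lor p) is false, so \neg \Box (\Box (r \land \neg r) \lor p) is true.
  At e: \Box (\Box (r \land \neg r) \lor p) requires \Box (r \land \neg r) \lor p at every successor {a, b, d, e, f}.
    \Box (r \land \neg r) \lor p fails at d, so \Box (\Box (r \land \neg r) \lor p) is false at e.
      At d: \Box (r \land \neg r) is false, p is false, so \Box (r \land \neg r) \lor p is false.

Yes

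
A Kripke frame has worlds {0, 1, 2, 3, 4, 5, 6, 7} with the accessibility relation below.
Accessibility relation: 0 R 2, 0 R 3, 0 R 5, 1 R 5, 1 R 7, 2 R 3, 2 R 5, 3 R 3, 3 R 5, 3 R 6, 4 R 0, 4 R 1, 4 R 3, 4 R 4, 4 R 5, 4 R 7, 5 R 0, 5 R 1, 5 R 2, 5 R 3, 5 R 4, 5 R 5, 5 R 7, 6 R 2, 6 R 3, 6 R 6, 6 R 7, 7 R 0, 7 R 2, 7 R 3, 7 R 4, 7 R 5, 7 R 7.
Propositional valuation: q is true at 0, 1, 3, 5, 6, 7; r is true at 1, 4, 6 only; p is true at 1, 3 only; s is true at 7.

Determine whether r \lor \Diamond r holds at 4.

Yes

At 4: r is true, \Diamond r is true, so r \lor \Diamond r is true.
  At 4: \Diamond r requires r at some successor in {0, 1, 3, 4, 5, 7}.
    r holds at 1, so \Diamond r is true at 4.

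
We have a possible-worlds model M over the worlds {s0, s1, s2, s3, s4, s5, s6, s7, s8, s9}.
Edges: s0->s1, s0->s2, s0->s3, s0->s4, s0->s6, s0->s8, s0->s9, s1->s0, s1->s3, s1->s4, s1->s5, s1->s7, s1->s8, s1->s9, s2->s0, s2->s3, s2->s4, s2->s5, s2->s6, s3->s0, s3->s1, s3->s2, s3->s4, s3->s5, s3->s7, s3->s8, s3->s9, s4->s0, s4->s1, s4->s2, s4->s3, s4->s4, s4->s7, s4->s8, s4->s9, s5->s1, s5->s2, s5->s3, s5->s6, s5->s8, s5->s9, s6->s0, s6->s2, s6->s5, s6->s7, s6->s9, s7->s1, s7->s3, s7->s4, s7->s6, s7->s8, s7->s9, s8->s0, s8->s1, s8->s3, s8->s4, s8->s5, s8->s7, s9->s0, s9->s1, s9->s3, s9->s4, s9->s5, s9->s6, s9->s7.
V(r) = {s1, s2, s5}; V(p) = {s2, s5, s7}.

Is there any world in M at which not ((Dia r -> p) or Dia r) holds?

Recall that Dia ψ holds at a world iff ψ holds at some accessible world.
Let φ = not ((Dia r -> p) or Dia r). Evaluate φ at each world:
  s0 (successors {s1, s2, s3, s4, s6, s8, s9}): φ is false.
  s1 (successors {s0, s3, s4, s5, s7, s8, s9}): φ is false.
  s2 (successors {s0, s3, s4, s5, s6}): φ is false.
  s3 (successors {s0, s1, s2, s4, s5, s7, s8, s9}): φ is false.
  s4 (successors {s0, s1, s2, s3, s4, s7, s8, s9}): φ is false.
  s5 (successors {s1, s2, s3, s6, s8, s9}): φ is false.
  s6 (successors {s0, s2, s5, s7, s9}): φ is false.
  s7 (successors {s1, s3, s4, s6, s8, s9}): φ is false.
  s8 (successors {s0, s1, s3, s4, s5, s7}): φ is false.
  s9 (successors {s0, s1, s3, s4, s5, s6, s7}): φ is false.
For instance, at s8:
  At s8: (Dia r -> p) or Dia r is true, so not ((Dia r -> p) or Dia r) is false.
    At s8: Dia r -> p is false, Dia r is true, so (Dia r -> p) or Dia r is true.
      At s8: Dia r is true, p is false, so Dia r -> p is false.
      At s8: Dia r requires r at some successor in {s0, s1, s3, s4, s5, s7}.
        r holds at s1, so Dia r is true at s8.

No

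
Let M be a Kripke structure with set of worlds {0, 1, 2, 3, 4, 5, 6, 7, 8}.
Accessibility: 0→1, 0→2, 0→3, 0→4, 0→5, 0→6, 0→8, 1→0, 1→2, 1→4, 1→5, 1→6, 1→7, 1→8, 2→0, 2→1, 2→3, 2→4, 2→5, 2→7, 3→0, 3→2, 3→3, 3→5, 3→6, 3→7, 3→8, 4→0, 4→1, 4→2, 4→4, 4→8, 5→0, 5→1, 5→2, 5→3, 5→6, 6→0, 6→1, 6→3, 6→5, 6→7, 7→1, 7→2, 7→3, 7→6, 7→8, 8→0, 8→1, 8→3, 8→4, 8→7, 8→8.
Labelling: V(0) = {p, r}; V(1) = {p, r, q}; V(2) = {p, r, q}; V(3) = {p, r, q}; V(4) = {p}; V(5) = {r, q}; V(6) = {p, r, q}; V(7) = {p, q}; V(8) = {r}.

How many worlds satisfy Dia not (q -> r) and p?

4

Let φ = Dia not (q -> r) and p. Evaluate φ at each world:
  0 (successors {1, 2, 3, 4, 5, 6, 8}): φ is false.
  1 (successors {0, 2, 4, 5, 6, 7, 8}): φ is true.
  2 (successors {0, 1, 3, 4, 5, 7}): φ is true.
  3 (successors {0, 2, 3, 5, 6, 7, 8}): φ is true.
  4 (successors {0, 1, 2, 4, 8}): φ is false.
  5 (successors {0, 1, 2, 3, 6}): φ is false.
  6 (successors {0, 1, 3, 5, 7}): φ is true.
  7 (successors {1, 2, 3, 6, 8}): φ is false.
  8 (successors {0, 1, 3, 4, 7, 8}): φ is false.
For instance, at 8:
  At 8: Dia not (q -> r) is true, p is false, so Dia not (q -> r) and p is false.
    At 8: Dia not (q -> r) requires not (q -> r) at some successor in {0, 1, 3, 4, 7, 8}.
      not (q -> r) holds at 7, so Dia not (q -> r) is true at 8.
Satisfying worlds: {1, 2, 3, 6}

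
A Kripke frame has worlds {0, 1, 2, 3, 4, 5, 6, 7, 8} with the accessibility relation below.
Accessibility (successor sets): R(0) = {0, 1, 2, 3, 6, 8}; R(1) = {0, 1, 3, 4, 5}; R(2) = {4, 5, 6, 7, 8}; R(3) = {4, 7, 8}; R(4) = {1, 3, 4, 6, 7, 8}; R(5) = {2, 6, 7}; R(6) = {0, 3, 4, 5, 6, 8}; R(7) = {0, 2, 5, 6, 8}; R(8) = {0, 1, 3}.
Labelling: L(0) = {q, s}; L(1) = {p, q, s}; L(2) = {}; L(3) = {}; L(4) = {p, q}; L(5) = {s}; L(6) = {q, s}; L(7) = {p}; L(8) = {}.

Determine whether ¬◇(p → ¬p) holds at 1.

No

At 1: ◇(p → ¬p) is true, so ¬◇(p → ¬p) is false.
  At 1: ◇(p → ¬p) requires p → ¬p at some successor in {0, 1, 3, 4, 5}.
    p → ¬p holds at 0, so ◇(p → ¬p) is true at 1.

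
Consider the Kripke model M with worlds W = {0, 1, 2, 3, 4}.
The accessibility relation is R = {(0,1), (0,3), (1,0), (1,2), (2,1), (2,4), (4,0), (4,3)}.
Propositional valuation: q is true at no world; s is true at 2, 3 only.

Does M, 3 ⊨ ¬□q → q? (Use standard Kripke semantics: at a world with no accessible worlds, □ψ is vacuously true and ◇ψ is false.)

Recall that □ψ holds at a world iff ψ holds at every accessible world, and ◇ψ holds iff ψ holds at some accessible world.
At 3: ¬□q is false, q is false, so ¬□q → q is true.
  At 3: □q is true, so ¬□q is false.
    At 3: no accessible worlds, so □q holds vacuously.

Yes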